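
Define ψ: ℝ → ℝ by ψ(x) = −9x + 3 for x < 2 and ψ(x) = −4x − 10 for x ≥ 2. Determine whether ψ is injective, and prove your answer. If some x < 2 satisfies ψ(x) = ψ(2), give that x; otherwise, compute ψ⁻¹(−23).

Both pieces are strictly decreasing (slopes −9 and −4), so each is injective on its own interval.
The left piece maps (−∞, 2) onto (−15, ∞); the right piece maps [2, ∞) onto (−∞, −18].
These images are disjoint, so no value is attained by both pieces. Therefore ψ is injective.
Because the two images are disjoint, no x < 2 has ψ(x) = ψ(2), so we compute ψ⁻¹(−23): −23 lies in (−∞, −18], so solve −4x − 10 = −23: x = (−23 + 10)/(−4) = 13/4.

13/4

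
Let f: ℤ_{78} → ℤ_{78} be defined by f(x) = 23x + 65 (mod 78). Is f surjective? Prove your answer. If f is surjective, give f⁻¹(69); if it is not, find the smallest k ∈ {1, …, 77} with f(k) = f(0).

By definition, surjectivity means every element of the codomain has a preimage under f.
Since gcd(23, 78) = 1, 23 is invertible modulo 78. Euclid's algorithm: 78 = 3·23 + 9, 23 = 2·9 + 5, 9 = 1·5 + 4, 5 = 1·4 + 1; back-substituting gives 1 = 17·23 − 5·78, so 23⁻¹ ≡ 17 (mod 78).
Then y ↦ 17(y − 65) is a two-sided inverse to f, so every y ∈ ℤ_{78} has a preimage.
Hence f is surjective.
Since f is surjective, we find f⁻¹(69): we need 23x ≡ 69 − 65 ≡ 4 (mod 78). Using 23⁻¹ = 17: x ≡ 17·4 = 68, so x = 68.
Check: f(68) = 23·68 + 65 = 1629 = 20·78 + 69 ≡ 69 (mod 78).

68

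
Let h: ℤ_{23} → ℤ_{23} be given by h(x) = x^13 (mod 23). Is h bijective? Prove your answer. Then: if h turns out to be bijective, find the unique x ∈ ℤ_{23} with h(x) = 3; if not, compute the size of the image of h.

Since 23 is prime, the nonzero elements of ℤ_{23} form a cyclic group of order 22.
As gcd(13, 22) = 1, raising to the 13th power is a bijection on this group: if a^13 ≡ b^13 then (ab^{−1})^13 = 1, and the only element of order dividing gcd(13, 22) = 1 is 1, so a = b.
With h(0) = 0 this makes h injective on all of ℤ_{23}, hence bijective (finite equal-size domain and codomain). In particular h is bijective.
Since h is bijective, we find the preimage of 3. The inverse of x ↦ x^13 on (ℤ_{23})^× is x ↦ x^17, because 13·17 = 221 = 10·22 + 1 ≡ 1 (mod 22) and x^{22} = 1 for x ≠ 0 (Fermat). So h⁻¹(3) = 3^17 mod 23.
Repeated squaring mod 23: 3^1 ≡ 3, 3^2 ≡ 3² = 9, 3^4 ≡ 9² = 81 ≡ 12, 3^8 ≡ 12² = 144 ≡ 6, 3^16 ≡ 6² = 36 ≡ 13. Since 17 = 16 + 1, 3^17 ≡ 13·3: 13·3 = 39 ≡ 16. So 3^17 ≡ 16 (mod 23).
Hence h⁻¹(3) = 16.

16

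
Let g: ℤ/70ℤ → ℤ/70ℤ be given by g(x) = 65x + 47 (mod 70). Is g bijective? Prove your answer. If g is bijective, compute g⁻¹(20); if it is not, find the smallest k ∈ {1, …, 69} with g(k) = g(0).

14

We have gcd(65, 70) = 5 > 1. Taking s = 0 and t = 14: g(0) = 47 and g(14) = 65·14 + 47 = 957 ≡ 47 (mod 70).
So g(0) = g(14) while 0 ≠ 14, so g is not injective, hence not bijective.
Since g is not bijective, we find the least positive k with g(k) = g(0): this means 65k ≡ 0 (mod 70), i.e. 70 ∣ 65k. Since gcd(65, 70) = 5, dividing through by 5 this holds exactly when 14 ∣ 13k, and as gcd(13, 14) = 1, exactly when 14 ∣ k.
The smallest positive such k is 14.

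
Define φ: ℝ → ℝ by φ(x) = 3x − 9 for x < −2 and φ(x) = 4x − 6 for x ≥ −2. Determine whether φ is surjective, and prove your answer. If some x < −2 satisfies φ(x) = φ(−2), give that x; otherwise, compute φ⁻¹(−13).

-7/4

Both pieces are strictly increasing (slopes 3 and 4), so each is injective on its own interval.
The left piece maps (−∞, −2) onto (−∞, −15); the right piece maps [−2, ∞) onto [−14, ∞).
The union (−∞, −15) ∪ [−14, ∞) omits the interval between −15 and −14; in particular −15 has no preimage. So φ is not surjective.
Because the two images are disjoint, no x < −2 has φ(x) = φ(−2), so we compute φ⁻¹(−13): −13 lies in [−14, ∞), so solve 4x − 6 = −13: x = (−13 + 6)/4 = −7/4.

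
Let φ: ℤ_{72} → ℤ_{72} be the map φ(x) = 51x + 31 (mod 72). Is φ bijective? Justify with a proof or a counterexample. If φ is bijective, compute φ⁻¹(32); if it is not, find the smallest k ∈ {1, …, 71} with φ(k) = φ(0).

24

We have gcd(51, 72) = 3 > 1. Taking a = 0 and b = 24: φ(0) = 31 and φ(24) = 51·24 + 31 = 1255 ≡ 31 (mod 72).
So φ(0) = φ(24) while 0 ≠ 24, therefore φ is not injective, hence not bijective.
Since φ is not bijective, we find the least positive k with φ(k) = φ(0): this means 51k ≡ 0 (mod 72), i.e. 72 ∣ 51k. Since gcd(51, 72) = 3, dividing through by 3 this holds exactly when 24 ∣ 17k, and as gcd(17, 24) = 1, exactly when 24 ∣ k.
The smallest positive such k is 24.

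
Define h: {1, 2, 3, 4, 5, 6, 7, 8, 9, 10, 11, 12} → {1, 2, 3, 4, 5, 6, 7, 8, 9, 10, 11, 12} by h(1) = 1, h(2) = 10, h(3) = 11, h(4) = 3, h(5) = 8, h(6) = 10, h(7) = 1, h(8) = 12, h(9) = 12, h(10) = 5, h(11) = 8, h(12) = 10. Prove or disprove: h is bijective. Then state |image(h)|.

h(2) = 10 = h(6) with 2 ≠ 6, so h is not injective, hence not bijective.
The image of h is {1, 3, 5, 8, 10, 11, 12}, which has 7 elements.

7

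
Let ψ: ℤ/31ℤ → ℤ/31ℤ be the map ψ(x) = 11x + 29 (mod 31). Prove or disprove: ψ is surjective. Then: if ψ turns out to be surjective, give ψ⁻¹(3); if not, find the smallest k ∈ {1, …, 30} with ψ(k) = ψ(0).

23

Recall that ψ is surjective if every y in the codomain equals ψ(x) for some x in the domain.
Since gcd(11, 31) = 1, 11 is invertible modulo 31. Euclid's algorithm: 31 = 2·11 + 9, 11 = 1·9 + 2, 9 = 4·2 + 1; back-substituting gives 1 = 17·11 − 6·31, so 11⁻¹ ≡ 17 (mod 31).
For any y ∈ ℤ/31ℤ, x = 17(y − 29) mod 31 satisfies ψ(x) = 11·17(y − 29) + 29 ≡ y (since 11·17 ≡ 1 mod 31). So every y has a preimage.
Hence ψ is surjective.
Since ψ is surjective, we find ψ⁻¹(3): we need 11x ≡ 3 − 29 ≡ 5 (mod 31). Using 11⁻¹ = 17: x ≡ 17·5 = 85 = 2·31 + 23, so x = 23.
Check: ψ(23) = 11·23 + 29 = 282 = 9·31 + 3 ≡ 3 (mod 31).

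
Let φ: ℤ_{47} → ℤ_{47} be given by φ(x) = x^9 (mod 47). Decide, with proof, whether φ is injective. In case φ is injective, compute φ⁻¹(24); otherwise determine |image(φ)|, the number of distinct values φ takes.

Since 47 is prime, the nonzero elements of ℤ_{47} form a cyclic group of order 46.
As gcd(9, 46) = 1, raising to the 9th power is a bijection on this group: if s^9 ≡ t^9 then (st^{−1})^9 = 1, and the only element of order dividing gcd(9, 46) = 1 is 1, so s = t.
With φ(0) = 0 this makes φ injective on all of ℤ_{47}, hence bijective (finite equal-size domain and codomain). In particular φ is injective.
Since φ is injective, we find the preimage of 24. The inverse of x ↦ x^9 on (ℤ_{47})^× is x ↦ x^41, because 9·41 = 369 = 8·46 + 1 ≡ 1 (mod 46) and x^{46} = 1 for x ≠ 0 (Fermat). So φ⁻¹(24) = 24^41 mod 47.
Repeated squaring mod 47: 24^1 ≡ 24, 24^2 ≡ 24² = 576 ≡ 12, 24^4 ≡ 12² = 144 ≡ 3, 24^8 ≡ 3² = 9, 24^16 ≡ 9² = 81 ≡ 34, 24^32 ≡ 34² = 1156 ≡ 28. Since 41 = 32 + 8 + 1, 24^41 ≡ 28·9·24: 28·9 = 252 ≡ 17, then 17·24 = 408 ≡ 32. So 24^41 ≡ 32 (mod 47).
Hence φ⁻¹(24) = 32.

32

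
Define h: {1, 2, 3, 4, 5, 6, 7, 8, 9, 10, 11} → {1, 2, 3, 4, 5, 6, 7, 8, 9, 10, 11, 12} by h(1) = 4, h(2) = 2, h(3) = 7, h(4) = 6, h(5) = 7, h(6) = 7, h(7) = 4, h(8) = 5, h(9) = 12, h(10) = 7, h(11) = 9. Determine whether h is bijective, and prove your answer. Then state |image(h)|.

7

h(3) = 7 = h(5) with 3 ≠ 5, so h is not injective, hence not bijective.
The image of h is {2, 4, 5, 6, 7, 9, 12}, which has 7 elements.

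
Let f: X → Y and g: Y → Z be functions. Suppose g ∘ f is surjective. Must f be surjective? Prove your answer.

not surjective

No. Take X = {0}, Y = {0, 1, 2}, Z = {0}, f(a) = 0 for every a ∈ X, and g(b) = 0 for every b ∈ Y.
Then g ∘ f is surjective onto {0}, but 2 ∈ Y has no preimage under f, so f is not surjective.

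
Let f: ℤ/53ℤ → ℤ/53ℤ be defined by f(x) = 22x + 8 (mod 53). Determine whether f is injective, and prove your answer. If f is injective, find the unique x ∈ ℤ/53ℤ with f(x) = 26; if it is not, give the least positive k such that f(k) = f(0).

49

Recall that f is injective if f(a) = f(b) implies a = b.
Suppose f(a) = f(b) in ℤ/53ℤ. Then 22a + 8 ≡ 22b + 8 (mod 53), therefore 22(a − b) ≡ 0 (mod 53).
Since gcd(22, 53) = 1, 22 is invertible modulo 53, hence a − b ≡ 0 (mod 53), i.e. a = b.
Therefore f is injective.
We now compute 22⁻¹ mod 53 explicitly. Euclid's algorithm: 53 = 2·22 + 9, 22 = 2·9 + 4, 9 = 2·4 + 1; back-substituting gives 1 = 41·22 − 17·53, so 22⁻¹ ≡ 41 (mod 53).
Since f is injective, we compute f⁻¹(26): solve 22x + 8 ≡ 26 (mod 53), i.e. 22x ≡ 18 (mod 53).
Multiplying by 22⁻¹ = 41 gives x ≡ 41·18 = 738 = 13·53 + 49 ≡ 49 (mod 53).
Check: f(49) = 22·49 + 8 = 1086 = 20·53 + 26 ≡ 26 (mod 53).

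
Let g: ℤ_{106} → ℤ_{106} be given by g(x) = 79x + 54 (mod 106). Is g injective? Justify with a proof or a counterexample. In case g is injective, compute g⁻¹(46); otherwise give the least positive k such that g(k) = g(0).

If g(s) = g(t), then 79s ≡ 79t (mod 106). Because gcd(79, 106) = 1, we may cancel 79 to get s ≡ t (mod 106).
So g is injective.
We now compute 79⁻¹ mod 106 explicitly. Euclid's algorithm: 106 = 1·79 + 27, 79 = 2·27 + 25, 27 = 1·25 + 2, 25 = 12·2 + 1; back-substituting gives 1 = 51·79 − 38·106, so 79⁻¹ ≡ 51 (mod 106).
Since g is injective, we compute g⁻¹(46): solve 79x + 54 ≡ 46 (mod 106), i.e. 79x ≡ 98 (mod 106).
Multiplying by 79⁻¹ = 51 gives x ≡ 51·98 = 4998 = 47·106 + 16 ≡ 16 (mod 106).
Check: g(16) = 79·16 + 54 = 1318 = 12·106 + 46 ≡ 46 (mod 106).

16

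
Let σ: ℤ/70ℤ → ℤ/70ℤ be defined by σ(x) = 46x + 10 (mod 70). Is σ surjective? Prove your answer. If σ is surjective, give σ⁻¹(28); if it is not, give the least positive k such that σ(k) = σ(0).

35

Recall: σ is surjective if every y in the codomain equals σ(x) for some x in the domain.
Since gcd(46, 70) = 2, we have 46x ≡ 0 (mod 2) for all x, so σ(x) ≡ 0 (mod 2).
But 1 ≢ 0 (mod 2), so 1 ∈ ℤ/70ℤ has no preimage. Therefore σ is not surjective.
Since σ is not surjective, we find the least positive k with σ(k) = σ(0): this means 46k ≡ 0 (mod 70), i.e. 70 ∣ 46k. Since gcd(46, 70) = 2, dividing through by 2 this holds exactly when 35 ∣ 23k, and as gcd(23, 35) = 1, exactly when 35 ∣ k.
The smallest positive such k is 35.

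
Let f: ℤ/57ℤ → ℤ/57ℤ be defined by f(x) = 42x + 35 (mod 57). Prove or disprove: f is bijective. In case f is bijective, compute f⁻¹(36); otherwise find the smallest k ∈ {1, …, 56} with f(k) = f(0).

19

Recall that f is injective if f(a) = f(b) implies a = b.
We have gcd(42, 57) = 3 > 1. Taking a = 0 and b = 19: f(0) = 35 and f(19) = 42·19 + 35 = 833 ≡ 35 (mod 57).
So f(0) = f(19) while 0 ≠ 19, thus f is not injective, hence not bijective.
Since f is not bijective, we find the least positive k with f(k) = f(0): this means 42k ≡ 0 (mod 57), i.e. 57 ∣ 42k. Since gcd(42, 57) = 3, dividing through by 3 this holds exactly when 19 ∣ 14k, and as gcd(14, 19) = 1, exactly when 19 ∣ k.
The smallest positive such k is 19.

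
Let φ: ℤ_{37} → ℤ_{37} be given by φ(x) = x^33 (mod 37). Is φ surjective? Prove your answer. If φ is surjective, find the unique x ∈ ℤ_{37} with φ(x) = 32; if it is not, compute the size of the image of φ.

φ(3): Repeated squaring mod 37: 3^1 ≡ 3, 3^2 ≡ 3² = 9, 3^4 ≡ 9² = 81 ≡ 7, 3^8 ≡ 7² = 49 ≡ 12, 3^16 ≡ 12² = 144 ≡ 33, 3^32 ≡ 33² = 1089 ≡ 16. Since 33 = 32 + 1, 3^33 ≡ 16·3: 16·3 = 48 ≡ 11. So 3^33 ≡ 11 (mod 37).
φ(4): Repeated squaring mod 37: 4^1 ≡ 4, 4^2 ≡ 4² = 16, 4^4 ≡ 16² = 256 ≡ 34, 4^8 ≡ 34² = 1156 ≡ 9, 4^16 ≡ 9² = 81 ≡ 7, 4^32 ≡ 7² = 49 ≡ 12. Since 33 = 32 + 1, 4^33 ≡ 12·4: 12·4 = 48 ≡ 11. So 4^33 ≡ 11 (mod 37).
So φ(3) = φ(4) = 11 while 3 ≠ 4, thus φ is not injective.
A non-injective map from the 37-element set ℤ_{37} to itself takes at most 36 distinct values, so it cannot be surjective. Thus φ is not surjective.
Since φ is not surjective, we determine |image(φ)|. Computing x^33 mod 37 for each x (by repeated squaring, reducing mod 37 at every step), the values φ(0), φ(1), …, φ(36) are: 0, 1, 14, 11, 11, 8, 6, 26, 6, 10, 1, 36, 10, 8, 31, 14, 10, 23, 29, 8, 14, 27, 23, 6, 29, 27, 1, 36, 27, 31, 11, 31, 29, 26, 26, 23, 36.
The distinct values are {0, 1, 6, 8, 10, 11, 14, 23, 26, 27, 29, 31, 36}; there are 13 of them.

13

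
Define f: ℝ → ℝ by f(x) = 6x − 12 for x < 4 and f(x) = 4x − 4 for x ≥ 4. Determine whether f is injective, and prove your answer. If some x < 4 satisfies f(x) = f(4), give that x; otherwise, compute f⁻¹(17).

21/4

Both pieces are strictly increasing (slopes 6 and 4), so each is injective on its own interval.
The left piece maps (−∞, 4) onto (−∞, 12); the right piece maps [4, ∞) onto [12, ∞).
These images are disjoint, so no value is attained by both pieces. Therefore f is injective.
Because the two images are disjoint, no x < 4 has f(x) = f(4), so we compute f⁻¹(17): 17 lies in [12, ∞), so solve 4x − 4 = 17: x = (17 + 4)/4 = 21/4.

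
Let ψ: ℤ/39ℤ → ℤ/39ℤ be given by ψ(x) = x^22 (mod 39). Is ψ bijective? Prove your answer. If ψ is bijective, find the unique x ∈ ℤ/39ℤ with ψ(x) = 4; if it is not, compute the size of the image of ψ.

14

ψ(5): Repeated squaring mod 39: 5^1 ≡ 5, 5^2 ≡ 5² = 25, 5^4 ≡ 25² = 625 ≡ 1, 5^8 ≡ 1² = 1, 5^16 ≡ 1² = 1. Since 22 = 16 + 4 + 2, 5^22 ≡ 1·1·25: 1·1 = 1, then 1·25 = 25. So 5^22 ≡ 25 (mod 39).
ψ(8): Repeated squaring mod 39: 8^1 ≡ 8, 8^2 ≡ 8² = 64 ≡ 25, 8^4 ≡ 25² = 625 ≡ 1, 8^8 ≡ 1² = 1, 8^16 ≡ 1² = 1. Since 22 = 16 + 4 + 2, 8^22 ≡ 1·1·25: 1·1 = 1, then 1·25 = 25. So 8^22 ≡ 25 (mod 39).
So ψ(5) = ψ(8) = 25 while 5 ≠ 8, hence ψ is not injective, hence not bijective.
Since ψ is not bijective, we determine |image(ψ)|. Computing x^22 mod 39 for each x (by repeated squaring, reducing mod 39 at every step), the values ψ(0), ψ(1), …, ψ(38) are: 0, 1, 10, 3, 22, 25, 30, 4, 25, 9, 16, 10, 27, 13, 1, 36, 16, 22, 12, 4, 4, 12, 22, 16, 36, 1, 13, 27, 10, 16, 9, 25, 4, 30, 25, 22, 3, 10, 1.
The distinct values are {0, 1, 3, 4, 9, 10, 12, 13, 16, 22, 25, 27, 30, 36}; there are 14 of them.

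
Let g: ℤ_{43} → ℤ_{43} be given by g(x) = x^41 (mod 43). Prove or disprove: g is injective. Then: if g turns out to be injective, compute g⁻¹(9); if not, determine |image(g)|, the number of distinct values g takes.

Since 43 is prime, the nonzero elements of ℤ_{43} form a cyclic group of order 42.
As gcd(41, 42) = 1, raising to the 41st power is a bijection on this group: if u^41 ≡ v^41 then (uv^{−1})^41 = 1, and the only element of order dividing gcd(41, 42) = 1 is 1, so u = v.
With g(0) = 0 this makes g injective on all of ℤ_{43}, hence bijective (finite equal-size domain and codomain). In particular g is injective.
Since g is injective, we find the preimage of 9. The inverse of x ↦ x^41 on (ℤ_{43})^× is x ↦ x^41, because 41·41 = 1681 = 40·42 + 1 ≡ 1 (mod 42) and x^{42} = 1 for x ≠ 0 (Fermat). So g⁻¹(9) = 9^41 mod 43.
Repeated squaring mod 43: 9^1 ≡ 9, 9^2 ≡ 9² = 81 ≡ 38, 9^4 ≡ 38² = 1444 ≡ 25, 9^8 ≡ 25² = 625 ≡ 23, 9^16 ≡ 23² = 529 ≡ 13, 9^32 ≡ 13² = 169 ≡ 40. Since 41 = 32 + 8 + 1, 9^41 ≡ 40·23·9: 40·23 = 920 ≡ 17, then 17·9 = 153 ≡ 24. So 9^41 ≡ 24 (mod 43).
Hence g⁻¹(9) = 24.

24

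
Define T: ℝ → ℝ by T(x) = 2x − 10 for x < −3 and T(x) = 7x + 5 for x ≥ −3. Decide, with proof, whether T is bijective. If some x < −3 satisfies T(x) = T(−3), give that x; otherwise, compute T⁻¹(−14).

-19/7

Both pieces are strictly increasing (slopes 2 and 7), so each is injective on its own interval.
The left piece maps (−∞, −3) onto (−∞, −16); the right piece maps [−3, ∞) onto [−16, ∞).
Since −16 = −16, the images partition ℝ: T is injective and surjective, hence bijective.
Because the two images are disjoint, no x < −3 has T(x) = T(−3), so we compute T⁻¹(−14): −14 lies in [−16, ∞), so solve 7x + 5 = −14: x = (−14 − 5)/7 = −19/7.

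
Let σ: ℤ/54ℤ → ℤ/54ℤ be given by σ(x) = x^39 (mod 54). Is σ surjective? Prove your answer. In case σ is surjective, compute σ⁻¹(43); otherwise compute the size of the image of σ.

14

σ(0) = 0^39 = 0.
σ(6): Repeated squaring mod 54: 6^1 ≡ 6, 6^2 ≡ 6² = 36, 6^4 ≡ 36² = 1296 ≡ 0, 6^8 ≡ 0² = 0, 6^16 ≡ 0² = 0, 6^32 ≡ 0² = 0. Since 39 = 32 + 4 + 2 + 1, 6^39 ≡ 0·0·36·6: 0·0 = 0, then 0·36 = 0, then 0·6 = 0. So 6^39 ≡ 0 (mod 54).
So σ(0) = σ(6) = 0 while 0 ≠ 6, so σ is not injective.
A non-injective map from the 54-element set ℤ/54ℤ to itself takes at most 53 distinct values, so it cannot be surjective. Hence σ is not surjective.
Since σ is not surjective, we determine |image(σ)|. Computing x^39 mod 54 for each x (by repeated squaring, reducing mod 54 at every step), the values σ(0), σ(1), …, σ(53) are: 0, 1, 8, 27, 10, 17, 0, 19, 26, 27, 28, 35, 0, 37, 44, 27, 46, 53, 0, 1, 8, 27, 10, 17, 0, 19, 26, 27, 28, 35, 0, 37, 44, 27, 46, 53, 0, 1, 8, 27, 10, 17, 0, 19, 26, 27, 28, 35, 0, 37, 44, 27, 46, 53.
The distinct values are {0, 1, 8, 10, 17, 19, 26, 27, 28, 35, 37, 44, 46, 53}; there are 14 of them.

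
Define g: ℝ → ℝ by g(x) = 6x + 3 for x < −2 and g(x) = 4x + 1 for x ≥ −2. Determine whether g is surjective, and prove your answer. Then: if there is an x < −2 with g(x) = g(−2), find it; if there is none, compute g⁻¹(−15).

-3

Both pieces are strictly increasing (slopes 6 and 4), so each is injective on its own interval.
The left piece maps (−∞, −2) onto (−∞, −9); the right piece maps [−2, ∞) onto [−7, ∞).
The union (−∞, −9) ∪ [−7, ∞) omits the interval between −9 and −7; in particular −9 has no preimage. So g is not surjective.
Because the two images are disjoint, no x < −2 has g(x) = g(−2), so we compute g⁻¹(−15): −15 lies in (−∞, −9), so solve 6x + 3 = −15: x = (−15 − 3)/6 = −3.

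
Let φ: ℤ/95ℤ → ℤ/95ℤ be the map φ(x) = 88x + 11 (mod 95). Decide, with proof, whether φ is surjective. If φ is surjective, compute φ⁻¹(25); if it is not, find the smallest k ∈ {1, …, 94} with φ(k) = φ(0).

93

Since gcd(88, 95) = 1, 88 is invertible modulo 95. Euclid's algorithm: 95 = 1·88 + 7, 88 = 12·7 + 4, 7 = 1·4 + 3, 4 = 1·3 + 1; back-substituting gives 1 = 27·88 − 25·95, so 88⁻¹ ≡ 27 (mod 95).
For any y ∈ ℤ/95ℤ, x = 27(y − 11) mod 95 satisfies φ(x) = 88·27(y − 11) + 11 ≡ y (since 88·27 ≡ 1 mod 95). So every y has a preimage.
Therefore φ is surjective.
Since φ is surjective, we compute φ⁻¹(25): solve 88x + 11 ≡ 25 (mod 95), i.e. 88x ≡ 14 (mod 95).
Multiplying by 88⁻¹ = 27 gives x ≡ 27·14 = 378 = 3·95 + 93 ≡ 93 (mod 95).
Check: φ(93) = 88·93 + 11 = 8195 = 86·95 + 25 ≡ 25 (mod 95).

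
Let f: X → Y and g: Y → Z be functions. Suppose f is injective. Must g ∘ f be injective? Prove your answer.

not injective

No. Take X = Y = Z = {1, 2}, f = identity (injective), and g(x) = 1 for every x.
Then (g ∘ f)(1) = 1 = (g ∘ f)(2) with 1 ≠ 2, so g ∘ f is not injective.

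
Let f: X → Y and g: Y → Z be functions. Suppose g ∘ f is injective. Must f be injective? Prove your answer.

injective

Suppose f(x_1) = f(x_2). Applying g: (g ∘ f)(x_1) = (g ∘ f)(x_2). Since g ∘ f is injective, x_1 = x_2. Hence f is injective.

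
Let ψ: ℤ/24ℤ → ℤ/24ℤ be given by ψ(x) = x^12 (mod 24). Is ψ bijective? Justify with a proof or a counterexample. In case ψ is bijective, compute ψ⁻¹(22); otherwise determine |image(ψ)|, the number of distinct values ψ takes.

ψ(2): Repeated squaring mod 24: 2^1 ≡ 2, 2^2 ≡ 2² = 4, 2^4 ≡ 4² = 16, 2^8 ≡ 16² = 256 ≡ 16. Since 12 = 8 + 4, 2^12 ≡ 16·16: 16·16 = 256 ≡ 16. So 2^12 ≡ 16 (mod 24).
ψ(4): Repeated squaring mod 24: 4^1 ≡ 4, 4^2 ≡ 4² = 16, 4^4 ≡ 16² = 256 ≡ 16, 4^8 ≡ 16² = 256 ≡ 16. Since 12 = 8 + 4, 4^12 ≡ 16·16: 16·16 = 256 ≡ 16. So 4^12 ≡ 16 (mod 24).
So ψ(2) = ψ(4) = 16 while 2 ≠ 4, hence ψ is not injective, hence not bijective.
Since ψ is not bijective, we determine |image(ψ)|. Computing x^12 mod 24 for each x (by repeated squaring, reducing mod 24 at every step), the values ψ(0), ψ(1), …, ψ(23) are: 0, 1, 16, 9, 16, 1, 0, 1, 16, 9, 16, 1, 0, 1, 16, 9, 16, 1, 0, 1, 16, 9, 16, 1.
The distinct values are {0, 1, 9, 16}; there are 4 of them.

4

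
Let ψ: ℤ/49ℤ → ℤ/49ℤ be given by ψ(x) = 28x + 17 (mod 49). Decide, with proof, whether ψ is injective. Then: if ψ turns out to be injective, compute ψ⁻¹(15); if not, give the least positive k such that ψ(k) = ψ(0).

7

By definition, injectivity means: for all a, b in the domain, ψ(a) = ψ(b) implies a = b.
We have gcd(28, 49) = 7 > 1. Taking a = 0 and b = 7: ψ(0) = 17 and ψ(7) = 28·7 + 17 = 213 ≡ 17 (mod 49).
So ψ(0) = ψ(7) while 0 ≠ 7, therefore ψ is not injective.
Since ψ is not injective, we find the least positive k with ψ(k) = ψ(0): this means 28k ≡ 0 (mod 49), i.e. 49 ∣ 28k. Since gcd(28, 49) = 7, dividing through by 7 this holds exactly when 7 ∣ 4k, and as gcd(4, 7) = 1, exactly when 7 ∣ k.
The smallest positive such k is 7.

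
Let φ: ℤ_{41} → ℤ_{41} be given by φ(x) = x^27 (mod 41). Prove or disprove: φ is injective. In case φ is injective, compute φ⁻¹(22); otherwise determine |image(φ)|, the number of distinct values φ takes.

29

Since 41 is prime, the nonzero elements of ℤ_{41} form a cyclic group of order 40.
As gcd(27, 40) = 1, raising to the 27th power is a bijection on this group: if u^27 ≡ v^27 then (uv^{−1})^27 = 1, and the only element of order dividing gcd(27, 40) = 1 is 1, so u = v.
With φ(0) = 0 this makes φ injective on all of ℤ_{41}, hence bijective (finite equal-size domain and codomain). In particular φ is injective.
Since φ is injective, we find the preimage of 22. The inverse of x ↦ x^27 on (ℤ_{41})^× is x ↦ x^3, because 27·3 = 81 = 2·40 + 1 ≡ 1 (mod 40) and x^{40} = 1 for x ≠ 0 (Fermat). So φ⁻¹(22) = 22^3 mod 41.
Repeated squaring mod 41: 22^1 ≡ 22, 22^2 ≡ 22² = 484 ≡ 33. Since 3 = 2 + 1, 22^3 ≡ 33·22: 33·22 = 726 ≡ 29. So 22^3 ≡ 29 (mod 41).
Hence φ⁻¹(22) = 29.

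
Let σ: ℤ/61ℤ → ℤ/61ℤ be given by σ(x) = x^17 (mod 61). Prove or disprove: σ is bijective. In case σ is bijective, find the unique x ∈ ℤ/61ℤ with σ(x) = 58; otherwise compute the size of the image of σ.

34

Since 61 is prime, the nonzero elements of ℤ/61ℤ form a cyclic group of order 60.
As gcd(17, 60) = 1, raising to the 17th power is a bijection on this group: if x_1^17 ≡ x_2^17 then (x_1x_2^{−1})^17 = 1, and the only element of order dividing gcd(17, 60) = 1 is 1, so x_1 = x_2.
With σ(0) = 0 this makes σ injective on all of ℤ/61ℤ, hence bijective (finite equal-size domain and codomain). In particular σ is bijective.
Since σ is bijective, we find the preimage of 58. The inverse of x ↦ x^17 on (ℤ/61ℤ)^× is x ↦ x^53, because 17·53 = 901 = 15·60 + 1 ≡ 1 (mod 60) and x^{60} = 1 for x ≠ 0 (Fermat). So σ⁻¹(58) = 58^53 mod 61.
Repeated squaring mod 61: 58^1 ≡ 58, 58^2 ≡ 58² = 3364 ≡ 9, 58^4 ≡ 9² = 81 ≡ 20, 58^8 ≡ 20² = 400 ≡ 34, 58^16 ≡ 34² = 1156 ≡ 58, 58^32 ≡ 58² = 3364 ≡ 9. Since 53 = 32 + 16 + 4 + 1, 58^53 ≡ 9·58·20·58: 9·58 = 522 ≡ 34, then 34·20 = 680 ≡ 9, then 9·58 = 522 ≡ 34. So 58^53 ≡ 34 (mod 61).
Hence σ⁻¹(58) = 34.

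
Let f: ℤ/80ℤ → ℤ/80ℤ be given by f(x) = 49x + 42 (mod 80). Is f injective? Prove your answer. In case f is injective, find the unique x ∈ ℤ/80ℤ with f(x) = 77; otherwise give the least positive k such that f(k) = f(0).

Recall that f is injective when f(a) = f(b) forces a = b.
Suppose f(a) = f(b) in ℤ/80ℤ. Then 49a + 42 ≡ 49b + 42 (mod 80), thus 49(a − b) ≡ 0 (mod 80).
Since gcd(49, 80) = 1, 49 is invertible modulo 80, therefore a − b ≡ 0 (mod 80), i.e. a = b.
So f is injective.
We now compute 49⁻¹ mod 80 explicitly. Euclid's algorithm: 80 = 1·49 + 31, 49 = 1·31 + 18, 31 = 1·18 + 13, 18 = 1·13 + 5, 13 = 2·5 + 3, 5 = 1·3 + 2, 3 = 1·2 + 1; back-substituting gives 1 = 49·49 − 30·80, so 49⁻¹ ≡ 49 (mod 80).
Since f is injective, we compute f⁻¹(77): solve 49x + 42 ≡ 77 (mod 80), i.e. 49x ≡ 35 (mod 80).
Multiplying by 49⁻¹ = 49 gives x ≡ 49·35 = 1715 = 21·80 + 35 ≡ 35 (mod 80).
Check: f(35) = 49·35 + 42 = 1757 = 21·80 + 77 ≡ 77 (mod 80).

35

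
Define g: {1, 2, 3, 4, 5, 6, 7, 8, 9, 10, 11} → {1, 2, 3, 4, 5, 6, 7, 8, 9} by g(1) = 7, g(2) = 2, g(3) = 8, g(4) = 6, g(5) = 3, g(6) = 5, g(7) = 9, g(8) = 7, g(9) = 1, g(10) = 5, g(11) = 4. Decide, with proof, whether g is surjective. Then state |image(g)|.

Every element of the codomain has a preimage: 1 = g(9), 2 = g(2), 3 = g(5), 4 = g(11), 5 = g(6), 6 = g(4), 7 = g(1), 8 = g(3), 9 = g(7).
Thus g is surjective.
The image of g is {1, 2, 3, 4, 5, 6, 7, 8, 9}, which has 9 elements.

9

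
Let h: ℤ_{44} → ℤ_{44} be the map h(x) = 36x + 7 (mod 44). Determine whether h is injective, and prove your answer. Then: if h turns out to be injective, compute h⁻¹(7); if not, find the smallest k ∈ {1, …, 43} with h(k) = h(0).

11

Recall that h is injective when h(a) = h(b) forces a = b.
We have gcd(36, 44) = 4 > 1. Taking a = 0 and b = 11: h(0) = 7 and h(11) = 36·11 + 7 = 403 ≡ 7 (mod 44).
So h(0) = h(11) while 0 ≠ 11, so h is not injective.
Since h is not injective, we find the least positive k with h(k) = h(0): this means 36k ≡ 0 (mod 44), i.e. 44 ∣ 36k. Since gcd(36, 44) = 4, dividing through by 4 this holds exactly when 11 ∣ 9k, and as gcd(9, 11) = 1, exactly when 11 ∣ k.
The smallest positive such k is 11.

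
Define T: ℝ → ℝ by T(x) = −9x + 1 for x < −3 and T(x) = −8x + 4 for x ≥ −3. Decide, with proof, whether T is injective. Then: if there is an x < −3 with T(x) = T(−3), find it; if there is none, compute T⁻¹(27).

Both pieces are strictly decreasing (slopes −9 and −8), so each is injective on its own interval.
The left piece maps (−∞, −3) onto (28, ∞); the right piece maps [−3, ∞) onto (−∞, 28].
These images are disjoint, so no value is attained by both pieces. So T is injective.
Because the two images are disjoint, no x < −3 has T(x) = T(−3), so we compute T⁻¹(27): 27 lies in (−∞, 28], so solve −8x + 4 = 27: x = (27 − 4)/(−8) = −23/8.

-23/8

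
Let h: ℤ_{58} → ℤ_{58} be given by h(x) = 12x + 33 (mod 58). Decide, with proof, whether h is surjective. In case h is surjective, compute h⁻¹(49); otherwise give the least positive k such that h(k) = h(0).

Since gcd(12, 58) = 2, we have 12x ≡ 0 (mod 2) for all x, so h(x) ≡ 1 (mod 2).
But 0 ≢ 1 (mod 2), so 0 ∈ ℤ_{58} has no preimage. So h is not surjective.
Since h is not surjective, we find the least positive k with h(k) = h(0): this means 12k ≡ 0 (mod 58), i.e. 58 ∣ 12k. Since gcd(12, 58) = 2, dividing through by 2 this holds exactly when 29 ∣ 6k, and as gcd(6, 29) = 1, exactly when 29 ∣ k.
The smallest positive such k is 29.

29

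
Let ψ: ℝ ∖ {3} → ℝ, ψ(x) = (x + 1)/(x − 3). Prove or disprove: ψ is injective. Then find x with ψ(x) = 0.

Suppose ψ(a) = ψ(b). Cross-multiplying: (a + 1)(b − 3) = (b + 1)(a − 3).
Expanding both sides and cancelling the symmetric terms leaves −4·(a − b) = 0. Since −4 ≠ 0, a = b. So ψ is injective.
Solving ψ(x) = 0: cross-multiplying gives x + 1 = 0(x − 3), which rearranges to 1x = −1, so x = −1.

-1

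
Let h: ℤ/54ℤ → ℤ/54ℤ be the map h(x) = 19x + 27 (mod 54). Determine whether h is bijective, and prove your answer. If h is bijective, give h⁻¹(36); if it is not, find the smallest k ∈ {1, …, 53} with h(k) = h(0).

9

Recall that h is injective if h(a) = h(b) implies a = b.
If h(a) = h(b), then 19a ≡ 19b (mod 54). Because gcd(19, 54) = 1, we may cancel 19 to get a ≡ b (mod 54).
We now compute 19⁻¹ mod 54 explicitly. Euclid's algorithm: 54 = 2·19 + 16, 19 = 1·16 + 3, 16 = 5·3 + 1; back-substituting gives 1 = 37·19 − 13·54, so 19⁻¹ ≡ 37 (mod 54).
For any y ∈ ℤ/54ℤ, x = 37(y − 27) mod 54 satisfies h(x) = 19·37(y − 27) + 27 ≡ y (since 19·37 ≡ 1 mod 54). So every y has a preimage.
Hence h is bijective.
Since h is bijective, we find h⁻¹(36): we need 19x ≡ 36 − 27 ≡ 9 (mod 54). Using 19⁻¹ = 37: x ≡ 37·9 = 333 = 6·54 + 9, so x = 9.
Check: h(9) = 19·9 + 27 = 198 = 3·54 + 36 ≡ 36 (mod 54).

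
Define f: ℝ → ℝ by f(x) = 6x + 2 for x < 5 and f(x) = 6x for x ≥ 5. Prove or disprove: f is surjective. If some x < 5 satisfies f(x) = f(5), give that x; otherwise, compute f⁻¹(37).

14/3

Both pieces are strictly increasing (slopes 6 and 6), so each is injective on its own interval.
The left piece maps (−∞, 5) onto (−∞, 32); the right piece maps [5, ∞) onto [30, ∞).
The union (−∞, 32) ∪ [30, ∞) covers ℝ, so f is surjective.
For the follow-up: the images overlap, so an x < 5 with f(x) = f(5) exists. f(5) = 30; solving 6x + 2 = 30 for x < 5 gives x = (30 − 2)/6 = 14/3.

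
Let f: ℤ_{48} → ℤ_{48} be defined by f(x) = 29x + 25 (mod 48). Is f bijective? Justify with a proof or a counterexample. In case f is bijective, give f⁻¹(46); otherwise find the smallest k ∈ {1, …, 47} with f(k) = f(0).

9

Recall: injectivity means: for all u, v in the domain, f(u) = f(v) implies u = v.
If f(u) = f(v), then 29u ≡ 29v (mod 48). Because gcd(29, 48) = 1, we may cancel 29 to get u ≡ v (mod 48).
We now compute 29⁻¹ mod 48 explicitly. Euclid's algorithm: 48 = 1·29 + 19, 29 = 1·19 + 10, 19 = 1·10 + 9, 10 = 1·9 + 1; back-substituting gives 1 = 5·29 − 3·48, so 29⁻¹ ≡ 5 (mod 48).
For any y ∈ ℤ_{48}, x = 5(y − 25) mod 48 satisfies f(x) = 29·5(y − 25) + 25 ≡ y (since 29·5 ≡ 1 mod 48). So every y has a preimage.
Therefore f is bijective.
Since f is bijective, we find f⁻¹(46): we need 29x ≡ 46 − 25 ≡ 21 (mod 48). Using 29⁻¹ = 5: x ≡ 5·21 = 105 = 2·48 + 9, so x = 9.
Check: f(9) = 29·9 + 25 = 286 = 5·48 + 46 ≡ 46 (mod 48).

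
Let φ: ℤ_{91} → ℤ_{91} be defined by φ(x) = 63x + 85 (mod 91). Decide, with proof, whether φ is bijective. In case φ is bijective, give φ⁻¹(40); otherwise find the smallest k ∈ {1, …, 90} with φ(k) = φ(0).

13

We have gcd(63, 91) = 7 > 1. Taking u = 0 and v = 13: φ(0) = 85 and φ(13) = 63·13 + 85 = 904 ≡ 85 (mod 91).
So φ(0) = φ(13) while 0 ≠ 13, therefore φ is not injective, hence not bijective.
Since φ is not bijective, we find the least positive k with φ(k) = φ(0): this means 63k ≡ 0 (mod 91), i.e. 91 ∣ 63k. Since gcd(63, 91) = 7, dividing through by 7 this holds exactly when 13 ∣ 9k, and as gcd(9, 13) = 1, exactly when 13 ∣ k.
The smallest positive such k is 13.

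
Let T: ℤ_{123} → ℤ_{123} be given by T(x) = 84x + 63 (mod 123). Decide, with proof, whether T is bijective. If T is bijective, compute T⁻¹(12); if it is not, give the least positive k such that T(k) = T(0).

We have gcd(84, 123) = 3 > 1. Taking x_1 = 0 and x_2 = 41: T(0) = 63 and T(41) = 84·41 + 63 = 3507 ≡ 63 (mod 123).
So T(0) = T(41) while 0 ≠ 41, thus T is not injective, hence not bijective.
Since T is not bijective, we find the least positive k with T(k) = T(0): this means 84k ≡ 0 (mod 123), i.e. 123 ∣ 84k. Since gcd(84, 123) = 3, dividing through by 3 this holds exactly when 41 ∣ 28k, and as gcd(28, 41) = 1, exactly when 41 ∣ k.
The smallest positive such k is 41.

41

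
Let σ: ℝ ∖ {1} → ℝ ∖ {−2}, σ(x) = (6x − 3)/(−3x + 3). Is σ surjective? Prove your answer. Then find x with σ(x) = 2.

3/4

For any y ≠ −2, solving y(−3x + 3) = 6x − 3 for x gives a well-defined x ≠ 1. So σ is surjective.
Solving σ(x) = 2: cross-multiplying gives 6x − 3 = 2(−3x + 3), which rearranges to 12x = 9, so x = 3/4.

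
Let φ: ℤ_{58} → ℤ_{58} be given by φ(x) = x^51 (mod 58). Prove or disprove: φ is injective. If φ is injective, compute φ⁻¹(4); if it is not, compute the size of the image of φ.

34

Computing x^51 mod 58 for each x (by repeated squaring, reducing mod 58 at every step), the values φ(0), φ(1), …, φ(57) are: 0, 1, 10, 37, 42, 33, 22, 49, 14, 35, 40, 27, 46, 5, 26, 3, 24, 41, 2, 47, 52, 15, 38, 7, 54, 45, 50, 19, 28, 29, 30, 39, 8, 13, 4, 51, 20, 43, 6, 11, 56, 17, 34, 55, 32, 53, 12, 31, 18, 23, 44, 9, 36, 25, 16, 21, 48, 57.
Every element of ℤ_{58} appears exactly once in this list, so φ is a bijection, and in particular injective.
Since φ is injective, we read off the preimage of 4 from the same table: φ(34) = 4, so φ⁻¹(4) = 34.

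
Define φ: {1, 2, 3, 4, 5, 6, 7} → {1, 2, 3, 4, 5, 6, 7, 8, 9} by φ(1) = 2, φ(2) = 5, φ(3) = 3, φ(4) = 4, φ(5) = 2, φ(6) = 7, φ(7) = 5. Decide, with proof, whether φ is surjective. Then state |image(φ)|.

5

No element maps to 1, so φ is not surjective.
The image of φ is {2, 3, 4, 5, 7}, which has 5 elements.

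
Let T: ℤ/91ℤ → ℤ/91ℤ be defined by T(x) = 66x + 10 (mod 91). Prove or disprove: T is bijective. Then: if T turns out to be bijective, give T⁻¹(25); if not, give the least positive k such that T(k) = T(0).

54

If T(u) = T(v), then 66u ≡ 66v (mod 91). Because gcd(66, 91) = 1, we may cancel 66 to get u ≡ v (mod 91).
We now compute 66⁻¹ mod 91 explicitly. Euclid's algorithm: 91 = 1·66 + 25, 66 = 2·25 + 16, 25 = 1·16 + 9, 16 = 1·9 + 7, 9 = 1·7 + 2, 7 = 3·2 + 1; back-substituting gives 1 = 40·66 − 29·91, so 66⁻¹ ≡ 40 (mod 91).
Then y ↦ 40(y − 10) is a two-sided inverse to T, so every y ∈ ℤ/91ℤ has a preimage.
So T is bijective.
Since T is bijective, we compute T⁻¹(25): solve 66x + 10 ≡ 25 (mod 91), i.e. 66x ≡ 15 (mod 91).
Multiplying by 66⁻¹ = 40 gives x ≡ 40·15 = 600 = 6·91 + 54 ≡ 54 (mod 91).
Check: T(54) = 66·54 + 10 = 3574 = 39·91 + 25 ≡ 25 (mod 91).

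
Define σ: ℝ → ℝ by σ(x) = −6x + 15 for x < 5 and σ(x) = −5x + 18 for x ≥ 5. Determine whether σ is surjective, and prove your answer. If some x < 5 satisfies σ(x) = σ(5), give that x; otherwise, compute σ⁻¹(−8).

11/3

Both pieces are strictly decreasing (slopes −6 and −5), so each is injective on its own interval.
The left piece maps (−∞, 5) onto (−15, ∞); the right piece maps [5, ∞) onto (−∞, −7].
The union (−15, ∞) ∪ (−∞, −7] covers ℝ, so σ is surjective.
For the follow-up: the images overlap, so an x < 5 with σ(x) = σ(5) exists. σ(5) = −7; solving −6x + 15 = −7 for x < 5 gives x = (−7 − 15)/(−6) = 11/3.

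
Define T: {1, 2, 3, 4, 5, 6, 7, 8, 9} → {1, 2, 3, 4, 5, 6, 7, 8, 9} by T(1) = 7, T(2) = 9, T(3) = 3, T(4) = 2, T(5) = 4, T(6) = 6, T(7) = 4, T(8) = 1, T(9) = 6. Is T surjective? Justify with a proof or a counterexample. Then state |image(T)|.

No element maps to 5, so T is not surjective.
The image of T is {1, 2, 3, 4, 6, 7, 9}, which has 7 elements.

7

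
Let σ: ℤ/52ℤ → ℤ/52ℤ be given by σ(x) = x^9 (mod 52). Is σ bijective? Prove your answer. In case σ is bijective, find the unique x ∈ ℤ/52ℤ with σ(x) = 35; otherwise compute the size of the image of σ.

15

σ(2): Repeated squaring mod 52: 2^1 ≡ 2, 2^2 ≡ 2² = 4, 2^4 ≡ 4² = 16, 2^8 ≡ 16² = 256 ≡ 48. Since 9 = 8 + 1, 2^9 ≡ 48·2: 48·2 = 96 ≡ 44. So 2^9 ≡ 44 (mod 52).
σ(6): Repeated squaring mod 52: 6^1 ≡ 6, 6^2 ≡ 6² = 36, 6^4 ≡ 36² = 1296 ≡ 48, 6^8 ≡ 48² = 2304 ≡ 16. Since 9 = 8 + 1, 6^9 ≡ 16·6: 16·6 = 96 ≡ 44. So 6^9 ≡ 44 (mod 52).
So σ(2) = σ(6) = 44 while 2 ≠ 6, thus σ is not injective, hence not bijective.
Since σ is not bijective, we determine |image(σ)|. Computing x^9 mod 52 for each x (by repeated squaring, reducing mod 52 at every step), the values σ(0), σ(1), …, σ(51) are: 0, 1, 44, 27, 12, 5, 44, 47, 8, 1, 12, 47, 12, 13, 40, 31, 40, 25, 44, 31, 8, 21, 40, 51, 8, 25, 0, 27, 44, 1, 12, 31, 44, 21, 8, 27, 12, 21, 12, 39, 40, 5, 40, 51, 44, 5, 8, 47, 40, 25, 8, 51.
The distinct values are {0, 1, 5, 8, 12, 13, 21, 25, 27, 31, 39, 40, 44, 47, 51}; there are 15 of them.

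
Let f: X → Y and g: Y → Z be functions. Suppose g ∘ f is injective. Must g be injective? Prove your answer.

not injective

No. Take X = {1, 2, 3}, Y = {1, 2, 3, 4}, Z = {1, 2, 3, 4}, f(a) = a for each a ∈ X, and g(b) = 3 if b ∈ {3, 4} else g(b) = b.
Then g ∘ f = f is injective (X ⊂ Y and f is the inclusion), but g(3) = g(4) = 3 with 3 ≠ 4, so g is not injective.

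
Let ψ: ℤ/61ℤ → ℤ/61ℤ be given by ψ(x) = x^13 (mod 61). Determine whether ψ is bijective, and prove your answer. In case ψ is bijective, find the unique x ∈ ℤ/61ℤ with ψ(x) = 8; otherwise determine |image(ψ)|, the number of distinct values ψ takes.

Since 61 is prime, the nonzero elements of ℤ/61ℤ form a cyclic group of order 60.
As gcd(13, 60) = 1, raising to the 13th power is a bijection on this group: if s^13 ≡ t^13 then (st^{−1})^13 = 1, and the only element of order dividing gcd(13, 60) = 1 is 1, so s = t.
With ψ(0) = 0 this makes ψ injective on all of ℤ/61ℤ, hence bijective (finite equal-size domain and codomain). In particular ψ is bijective.
Since ψ is bijective, we find the preimage of 8. The inverse of x ↦ x^13 on (ℤ/61ℤ)^× is x ↦ x^37, because 13·37 = 481 = 8·60 + 1 ≡ 1 (mod 60) and x^{60} = 1 for x ≠ 0 (Fermat). So ψ⁻¹(8) = 8^37 mod 61.
Repeated squaring mod 61: 8^1 ≡ 8, 8^2 ≡ 8² = 64 ≡ 3, 8^4 ≡ 3² = 9, 8^8 ≡ 9² = 81 ≡ 20, 8^16 ≡ 20² = 400 ≡ 34, 8^32 ≡ 34² = 1156 ≡ 58. Since 37 = 32 + 4 + 1, 8^37 ≡ 58·9·8: 58·9 = 522 ≡ 34, then 34·8 = 272 ≡ 28. So 8^37 ≡ 28 (mod 61).
Hence ψ⁻¹(8) = 28.

28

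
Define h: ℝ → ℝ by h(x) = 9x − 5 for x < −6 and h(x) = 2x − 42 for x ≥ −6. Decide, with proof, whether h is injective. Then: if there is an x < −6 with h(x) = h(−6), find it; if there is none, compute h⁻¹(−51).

Both pieces are strictly increasing (slopes 9 and 2), so each is injective on its own interval.
The left piece maps (−∞, −6) onto (−∞, −59); the right piece maps [−6, ∞) onto [−54, ∞).
These images are disjoint, so no value is attained by both pieces. Thus h is injective.
Because the two images are disjoint, no x < −6 has h(x) = h(−6), so we compute h⁻¹(−51): −51 lies in [−54, ∞), so solve 2x − 42 = −51: x = (−51 + 42)/2 = −9/2.

-9/2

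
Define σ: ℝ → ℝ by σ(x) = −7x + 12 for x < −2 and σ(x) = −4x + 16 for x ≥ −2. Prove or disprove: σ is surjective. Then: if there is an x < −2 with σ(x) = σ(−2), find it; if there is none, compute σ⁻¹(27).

-15/7

Both pieces are strictly decreasing (slopes −7 and −4), so each is injective on its own interval.
The left piece maps (−∞, −2) onto (26, ∞); the right piece maps [−2, ∞) onto (−∞, 24].
The union (26, ∞) ∪ (−∞, 24] omits the interval between 26 and 24; in particular 26 has no preimage. So σ is not surjective.
Because the two images are disjoint, no x < −2 has σ(x) = σ(−2), so we compute σ⁻¹(27): 27 lies in (26, ∞), so solve −7x + 12 = 27: x = (27 − 12)/(−7) = −15/7.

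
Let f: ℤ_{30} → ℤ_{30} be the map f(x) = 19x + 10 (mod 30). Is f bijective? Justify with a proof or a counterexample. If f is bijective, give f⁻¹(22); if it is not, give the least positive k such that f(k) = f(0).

18

Suppose f(x_1) = f(x_2) in ℤ_{30}. Then 19x_1 + 10 ≡ 19x_2 + 10 (mod 30), hence 19(x_1 − x_2) ≡ 0 (mod 30).
Since gcd(19, 30) = 1, 19 is invertible modulo 30, hence x_1 − x_2 ≡ 0 (mod 30), i.e. x_1 = x_2.
We now compute 19⁻¹ mod 30 explicitly. Euclid's algorithm: 30 = 1·19 + 11, 19 = 1·11 + 8, 11 = 1·8 + 3, 8 = 2·3 + 2, 3 = 1·2 + 1; back-substituting gives 1 = 19·19 − 12·30, so 19⁻¹ ≡ 19 (mod 30).
Then y ↦ 19(y − 10) is a two-sided inverse to f, so every y ∈ ℤ_{30} has a preimage.
So f is bijective.
Since f is bijective, we find f⁻¹(22): we need 19x ≡ 22 − 10 ≡ 12 (mod 30). Using 19⁻¹ = 19: x ≡ 19·12 = 228 = 7·30 + 18, so x = 18.
Check: f(18) = 19·18 + 10 = 352 = 11·30 + 22 ≡ 22 (mod 30).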